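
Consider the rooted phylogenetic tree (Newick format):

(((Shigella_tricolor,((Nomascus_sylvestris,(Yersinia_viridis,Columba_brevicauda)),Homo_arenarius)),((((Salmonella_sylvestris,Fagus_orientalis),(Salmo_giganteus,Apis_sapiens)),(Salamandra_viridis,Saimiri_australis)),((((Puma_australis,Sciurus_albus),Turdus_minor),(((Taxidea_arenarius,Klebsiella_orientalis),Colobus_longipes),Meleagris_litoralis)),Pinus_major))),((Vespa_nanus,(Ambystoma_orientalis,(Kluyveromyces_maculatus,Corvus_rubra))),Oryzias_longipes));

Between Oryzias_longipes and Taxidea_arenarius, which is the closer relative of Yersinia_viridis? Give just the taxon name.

Taxidea_arenarius

The MRCA of Yersinia_viridis and Taxidea_arenarius subtends ((Shigella_tricolor,((Nomascus_sylvestris,(Yersinia_viridis,Columba_brevicauda)),Homo_arenarius)),((((Salmonella_sylvestris,Fagus_orientalis),(Salmo_giganteus,Apis_sapiens)),(Salamandra_viridis,Saimiri_australis)),((((Puma_australis,Sciurus_albus),Turdus_minor),(((Taxidea_arenarius,Klebsiella_orientalis),Colobus_longipes),Meleagris_litoralis)),Pinus_major))) (19 taxa).
The MRCA of Yersinia_viridis and Oryzias_longipes is the root, subtending the entire tree (24 taxa).
The first is nested inside the second, so Yersinia_viridis shares a more recent common ancestor with Taxidea_arenarius.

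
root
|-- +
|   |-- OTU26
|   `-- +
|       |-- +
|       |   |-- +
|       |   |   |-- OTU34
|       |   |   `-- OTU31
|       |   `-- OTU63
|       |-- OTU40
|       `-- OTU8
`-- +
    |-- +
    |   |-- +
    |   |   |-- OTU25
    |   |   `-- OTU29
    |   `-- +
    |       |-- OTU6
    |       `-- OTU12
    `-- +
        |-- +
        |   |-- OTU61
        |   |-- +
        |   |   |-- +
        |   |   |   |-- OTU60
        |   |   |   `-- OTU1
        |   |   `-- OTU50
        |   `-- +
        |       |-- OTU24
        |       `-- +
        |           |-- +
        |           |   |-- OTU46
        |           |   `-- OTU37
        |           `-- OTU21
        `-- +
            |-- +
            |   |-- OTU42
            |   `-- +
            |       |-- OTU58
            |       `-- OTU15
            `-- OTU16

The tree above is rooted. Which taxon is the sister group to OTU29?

OTU25

OTU29 attaches to the tree at the node subtending (OTU25,OTU29).
The other lineage descending from that same node — the sister group — is the single tip OTU25.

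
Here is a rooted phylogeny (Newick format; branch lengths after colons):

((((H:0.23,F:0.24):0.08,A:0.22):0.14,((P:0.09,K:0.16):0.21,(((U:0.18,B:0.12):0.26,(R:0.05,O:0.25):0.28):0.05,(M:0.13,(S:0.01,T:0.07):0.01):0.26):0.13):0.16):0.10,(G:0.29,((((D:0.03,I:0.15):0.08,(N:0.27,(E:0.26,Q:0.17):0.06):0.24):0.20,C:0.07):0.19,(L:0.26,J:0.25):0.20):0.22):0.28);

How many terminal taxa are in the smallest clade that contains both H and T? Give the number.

The MRCA of H and T is the node subtending (((H,F),A),((P,K),(((U,B),(R,O)),(M,(S,T))))).
That clade contains 12 terminal taxa: A, B, F, H, K, M, O, P, R, S, T, U.

12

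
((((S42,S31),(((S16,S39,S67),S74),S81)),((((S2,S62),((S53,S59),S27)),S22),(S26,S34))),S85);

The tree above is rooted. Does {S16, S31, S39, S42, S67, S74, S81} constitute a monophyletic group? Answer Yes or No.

Yes

The most recent common ancestor of these taxa subtends ((S42,S31),(((S16,S39,S67),S74),S81)).
That clade has exactly 7 tips — every listed taxon and nothing else — so the group is monophyletic.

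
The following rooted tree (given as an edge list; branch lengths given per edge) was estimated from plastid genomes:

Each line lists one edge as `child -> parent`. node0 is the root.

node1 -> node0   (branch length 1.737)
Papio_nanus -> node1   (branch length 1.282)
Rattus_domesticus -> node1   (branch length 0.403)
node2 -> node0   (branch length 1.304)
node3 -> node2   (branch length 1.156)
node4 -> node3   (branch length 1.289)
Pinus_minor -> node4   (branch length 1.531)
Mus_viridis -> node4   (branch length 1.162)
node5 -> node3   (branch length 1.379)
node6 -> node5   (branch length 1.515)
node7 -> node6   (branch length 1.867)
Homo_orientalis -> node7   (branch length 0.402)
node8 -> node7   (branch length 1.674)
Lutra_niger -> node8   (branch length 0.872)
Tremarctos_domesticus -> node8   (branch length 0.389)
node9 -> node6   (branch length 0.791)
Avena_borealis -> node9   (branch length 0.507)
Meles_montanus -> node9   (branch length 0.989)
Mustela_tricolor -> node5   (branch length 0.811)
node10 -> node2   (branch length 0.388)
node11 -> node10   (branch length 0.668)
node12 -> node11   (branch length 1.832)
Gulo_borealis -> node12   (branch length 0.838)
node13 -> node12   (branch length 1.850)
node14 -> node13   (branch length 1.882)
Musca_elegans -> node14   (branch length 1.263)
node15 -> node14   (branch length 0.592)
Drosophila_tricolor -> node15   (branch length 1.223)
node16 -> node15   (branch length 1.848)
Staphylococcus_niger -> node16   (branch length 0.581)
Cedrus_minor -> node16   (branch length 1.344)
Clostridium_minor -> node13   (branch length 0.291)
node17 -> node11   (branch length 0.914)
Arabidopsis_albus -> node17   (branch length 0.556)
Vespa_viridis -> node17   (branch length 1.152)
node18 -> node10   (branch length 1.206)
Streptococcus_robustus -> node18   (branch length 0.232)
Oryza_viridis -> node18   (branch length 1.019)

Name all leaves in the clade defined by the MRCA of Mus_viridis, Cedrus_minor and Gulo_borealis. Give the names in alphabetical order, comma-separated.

Arabidopsis_albus, Avena_borealis, Cedrus_minor, Clostridium_minor, Drosophila_tricolor, Gulo_borealis, Homo_orientalis, Lutra_niger, Meles_montanus, Mus_viridis, Musca_elegans, Mustela_tricolor, Oryza_viridis, Pinus_minor, Staphylococcus_niger, Streptococcus_robustus, Tremarctos_domesticus, Vespa_viridis

Tracing Mus_viridis: it sits inside (Pinus_minor,Mus_viridis).
Tracing Cedrus_minor: it sits inside (Staphylococcus_niger,Cedrus_minor).
Tracing Gulo_borealis: it sits inside (Gulo_borealis,((Musca_elegans,(Drosophila_tricolor,(Staphylococcus_niger,Cedrus_minor))),Clostridium_minor)).
The smallest clade enclosing all 3 is (((Pinus_minor,Mus_viridis),(((Homo_orientalis,(Lutra_niger,Tremarctos_domesticus)),(Avena_borealis,Meles_montanus)),Mustela_tricolor)),(((Gulo_borealis,((Musca_elegans,(Drosophila_tricolor,(Staphylococcus_niger,Cedrus_minor))),Clostridium_minor)),(Arabidopsis_albus,Vespa_viridis)),(Streptococcus_robustus,Oryza_viridis))); the answer is its 18 terminal taxa in alphabetical order.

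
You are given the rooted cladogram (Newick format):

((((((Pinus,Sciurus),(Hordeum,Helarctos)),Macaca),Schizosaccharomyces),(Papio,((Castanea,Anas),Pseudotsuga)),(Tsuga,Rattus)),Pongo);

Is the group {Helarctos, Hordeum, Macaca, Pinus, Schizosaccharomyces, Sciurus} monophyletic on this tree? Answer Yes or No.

The most recent common ancestor of these taxa subtends ((((Pinus,Sciurus),(Hordeum,Helarctos)),Macaca),Schizosaccharomyces).
That clade has exactly 6 tips — every listed taxon and nothing else — so the group is monophyletic.

Yes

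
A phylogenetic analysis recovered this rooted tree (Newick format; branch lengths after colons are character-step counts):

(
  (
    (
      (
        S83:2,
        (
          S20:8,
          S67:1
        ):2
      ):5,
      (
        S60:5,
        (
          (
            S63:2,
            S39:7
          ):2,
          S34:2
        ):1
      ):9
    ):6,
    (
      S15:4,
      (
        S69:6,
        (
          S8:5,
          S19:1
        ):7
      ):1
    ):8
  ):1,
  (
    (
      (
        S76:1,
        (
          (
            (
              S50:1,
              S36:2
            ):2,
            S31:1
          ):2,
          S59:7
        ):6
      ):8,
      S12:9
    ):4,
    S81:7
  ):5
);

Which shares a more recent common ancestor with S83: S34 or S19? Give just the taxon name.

S34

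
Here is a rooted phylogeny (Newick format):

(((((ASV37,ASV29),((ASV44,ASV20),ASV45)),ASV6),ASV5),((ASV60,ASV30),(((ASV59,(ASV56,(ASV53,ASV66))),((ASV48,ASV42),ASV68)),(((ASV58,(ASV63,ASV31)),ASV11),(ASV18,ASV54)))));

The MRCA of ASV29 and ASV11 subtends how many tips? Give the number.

22

The MRCA of ASV29 and ASV11 is the root, so the clade is the entire tree.
That clade contains 22 terminal taxa: ASV11, ASV18, ASV20, ASV29, ASV30, ASV31, ASV37, ASV42, ASV44, ASV45, ASV48, ASV5, ASV53, ASV54, ASV56, ASV58, ASV59, ASV6, ASV60, ASV63, ASV66, ASV68.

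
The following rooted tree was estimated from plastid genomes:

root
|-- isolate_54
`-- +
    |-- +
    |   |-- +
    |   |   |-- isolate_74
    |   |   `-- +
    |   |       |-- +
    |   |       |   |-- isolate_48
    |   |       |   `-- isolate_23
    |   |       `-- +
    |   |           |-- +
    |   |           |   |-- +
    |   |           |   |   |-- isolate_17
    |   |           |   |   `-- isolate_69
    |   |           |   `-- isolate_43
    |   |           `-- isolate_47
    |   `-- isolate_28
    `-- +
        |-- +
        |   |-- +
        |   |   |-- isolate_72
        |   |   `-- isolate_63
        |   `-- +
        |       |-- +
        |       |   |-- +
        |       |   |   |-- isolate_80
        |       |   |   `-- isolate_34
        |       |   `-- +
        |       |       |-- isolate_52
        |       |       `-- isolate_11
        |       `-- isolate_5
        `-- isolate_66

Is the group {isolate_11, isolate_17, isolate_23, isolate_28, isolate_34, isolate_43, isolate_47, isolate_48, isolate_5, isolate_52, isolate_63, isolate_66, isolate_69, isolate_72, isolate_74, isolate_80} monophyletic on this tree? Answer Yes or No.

The most recent common ancestor of these taxa subtends (((isolate_74,((isolate_48,isolate_23),(((isolate_17,isolate_69),isolate_43),isolate_47))),isolate_28),(((isolate_72,isolate_63),(((isolate_80,isolate_34),(isolate_52,isolate_11)),isolate_5)),isolate_66)).
That clade has exactly 16 tips — every listed taxon and nothing else — so the group is monophyletic.

Yes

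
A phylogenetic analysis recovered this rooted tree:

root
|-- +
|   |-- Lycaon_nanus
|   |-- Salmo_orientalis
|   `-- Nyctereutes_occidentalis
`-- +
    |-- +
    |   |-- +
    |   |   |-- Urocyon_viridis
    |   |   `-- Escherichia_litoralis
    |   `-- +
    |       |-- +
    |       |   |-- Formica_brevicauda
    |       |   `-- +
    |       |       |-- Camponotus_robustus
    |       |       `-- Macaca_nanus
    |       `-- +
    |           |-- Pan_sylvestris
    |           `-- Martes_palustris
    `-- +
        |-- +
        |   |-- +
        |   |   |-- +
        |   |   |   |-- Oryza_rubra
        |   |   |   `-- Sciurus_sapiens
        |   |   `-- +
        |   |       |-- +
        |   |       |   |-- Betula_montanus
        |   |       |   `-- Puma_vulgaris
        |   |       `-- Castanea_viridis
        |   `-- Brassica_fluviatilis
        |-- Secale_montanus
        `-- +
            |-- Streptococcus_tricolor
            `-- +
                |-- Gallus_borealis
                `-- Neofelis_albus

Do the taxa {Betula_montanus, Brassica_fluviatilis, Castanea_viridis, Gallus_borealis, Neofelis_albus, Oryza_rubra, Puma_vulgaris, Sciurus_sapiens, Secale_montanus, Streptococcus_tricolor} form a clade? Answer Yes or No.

Yes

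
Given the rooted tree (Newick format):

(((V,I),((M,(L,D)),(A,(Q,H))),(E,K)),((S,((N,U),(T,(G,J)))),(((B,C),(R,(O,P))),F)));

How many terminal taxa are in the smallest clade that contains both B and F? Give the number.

6

The MRCA of B and F is the node subtending (((B,C),(R,(O,P))),F).
That clade contains 6 terminal taxa: B, C, F, O, P, R.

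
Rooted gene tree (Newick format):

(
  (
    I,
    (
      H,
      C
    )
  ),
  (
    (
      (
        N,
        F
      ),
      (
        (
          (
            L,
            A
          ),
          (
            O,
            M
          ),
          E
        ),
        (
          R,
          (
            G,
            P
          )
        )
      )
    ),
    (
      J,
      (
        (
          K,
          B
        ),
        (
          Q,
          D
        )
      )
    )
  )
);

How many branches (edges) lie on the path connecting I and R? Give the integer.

The MRCA of I and R is the root of the tree.
From I up to that node: 2 branches. From R up to the same node: 5 branches. Total: 2 + 5 = 7.

7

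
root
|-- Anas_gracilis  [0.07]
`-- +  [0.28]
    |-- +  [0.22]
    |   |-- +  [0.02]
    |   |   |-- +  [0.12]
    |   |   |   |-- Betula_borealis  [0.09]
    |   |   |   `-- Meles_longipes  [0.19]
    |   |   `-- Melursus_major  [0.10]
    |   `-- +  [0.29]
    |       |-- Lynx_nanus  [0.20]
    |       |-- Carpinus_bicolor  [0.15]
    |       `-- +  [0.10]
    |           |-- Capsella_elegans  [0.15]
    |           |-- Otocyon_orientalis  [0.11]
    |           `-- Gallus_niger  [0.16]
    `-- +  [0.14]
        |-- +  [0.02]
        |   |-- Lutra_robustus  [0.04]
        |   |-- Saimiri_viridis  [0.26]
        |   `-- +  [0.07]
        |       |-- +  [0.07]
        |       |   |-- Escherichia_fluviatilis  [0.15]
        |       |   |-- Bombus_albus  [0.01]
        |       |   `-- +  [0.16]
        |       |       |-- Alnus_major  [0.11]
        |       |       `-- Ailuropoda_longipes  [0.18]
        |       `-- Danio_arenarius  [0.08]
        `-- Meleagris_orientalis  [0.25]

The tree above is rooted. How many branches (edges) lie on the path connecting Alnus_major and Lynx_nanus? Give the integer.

The MRCA of Alnus_major and Lynx_nanus is the node subtending ((((Betula_borealis,Meles_longipes),Melursus_major),(Lynx_nanus,Carpinus_bicolor,(Capsella_elegans,Otocyon_orientalis,Gallus_niger))),((Lutra_robustus,Saimiri_viridis,((Escherichia_fluviatilis,Bombus_albus,(Alnus_major,Ailuropoda_longipes)),Danio_arenarius)),Meleagris_orientalis)).
From Alnus_major up to that node: 6 branches. From Lynx_nanus up to the same node: 3 branches. Total: 6 + 3 = 9.

9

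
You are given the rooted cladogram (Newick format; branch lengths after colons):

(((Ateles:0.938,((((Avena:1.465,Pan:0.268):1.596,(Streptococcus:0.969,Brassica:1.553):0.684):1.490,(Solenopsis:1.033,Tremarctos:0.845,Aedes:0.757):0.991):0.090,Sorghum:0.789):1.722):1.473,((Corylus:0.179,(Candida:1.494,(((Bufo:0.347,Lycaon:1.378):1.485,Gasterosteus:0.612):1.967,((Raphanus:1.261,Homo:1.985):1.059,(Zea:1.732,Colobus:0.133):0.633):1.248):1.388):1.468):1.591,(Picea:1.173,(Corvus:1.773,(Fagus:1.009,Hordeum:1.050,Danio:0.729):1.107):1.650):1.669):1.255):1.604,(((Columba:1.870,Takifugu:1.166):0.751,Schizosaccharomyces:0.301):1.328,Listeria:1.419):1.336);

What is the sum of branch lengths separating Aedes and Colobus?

12.749

The path runs Aedes → … → MRCA → … → Colobus; the MRCA is the node subtending ((Ateles,((((Avena,Pan),(Streptococcus,Brassica)),(Solenopsis,Tremarctos,Aedes)),Sorghum)),((Corylus,(Candida,(((Bufo,Lycaon),Gasterosteus),((Raphanus,Homo),(Zea,Colobus))))),(Picea,(Corvus,(Fagus,Hordeum,Danio))))).
Branch lengths along that path: 0.757 + 0.991 + 0.090 + 1.722 + 1.473 + 1.255 + 1.591 + 1.468 + 1.388 + 1.248 + 0.633 + 0.133 = 12.749.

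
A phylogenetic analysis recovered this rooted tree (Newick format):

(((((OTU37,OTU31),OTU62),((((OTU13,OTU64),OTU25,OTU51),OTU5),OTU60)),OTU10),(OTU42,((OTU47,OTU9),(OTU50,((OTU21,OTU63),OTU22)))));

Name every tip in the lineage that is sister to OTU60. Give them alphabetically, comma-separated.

OTU13, OTU25, OTU5, OTU51, OTU64

OTU60 attaches to the tree at the node subtending ((((OTU13,OTU64),OTU25,OTU51),OTU5),OTU60).
The other lineage descending from that same node — the sister group — is (((OTU13,OTU64),OTU25,OTU51),OTU5); its 5 tips in alphabetical order are the answer.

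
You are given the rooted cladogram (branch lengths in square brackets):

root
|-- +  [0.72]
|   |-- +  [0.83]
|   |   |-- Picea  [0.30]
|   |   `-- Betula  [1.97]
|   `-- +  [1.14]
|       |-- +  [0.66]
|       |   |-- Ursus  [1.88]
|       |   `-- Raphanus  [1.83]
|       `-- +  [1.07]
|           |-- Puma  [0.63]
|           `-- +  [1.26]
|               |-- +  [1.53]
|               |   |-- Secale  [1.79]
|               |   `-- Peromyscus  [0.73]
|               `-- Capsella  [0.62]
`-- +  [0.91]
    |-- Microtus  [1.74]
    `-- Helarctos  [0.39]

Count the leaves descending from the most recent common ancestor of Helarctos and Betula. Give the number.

The MRCA of Helarctos and Betula is the root, so the clade is the entire tree.
That clade contains 10 terminal taxa: Betula, Capsella, Helarctos, Microtus, Peromyscus, Picea, Puma, Raphanus, Secale, Ursus.

10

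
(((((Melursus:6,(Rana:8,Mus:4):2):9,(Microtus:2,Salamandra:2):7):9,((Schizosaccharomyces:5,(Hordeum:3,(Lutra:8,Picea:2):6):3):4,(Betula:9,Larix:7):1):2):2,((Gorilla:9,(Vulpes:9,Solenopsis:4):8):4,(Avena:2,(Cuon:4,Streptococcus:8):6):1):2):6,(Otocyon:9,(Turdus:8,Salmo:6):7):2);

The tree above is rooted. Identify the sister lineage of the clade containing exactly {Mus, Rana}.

The clade containing exactly {Mus, Rana} attaches to the tree at the node subtending (Melursus,(Rana,Mus)).
The other lineage descending from that same node — the sister group — is the single tip Melursus.

Melursus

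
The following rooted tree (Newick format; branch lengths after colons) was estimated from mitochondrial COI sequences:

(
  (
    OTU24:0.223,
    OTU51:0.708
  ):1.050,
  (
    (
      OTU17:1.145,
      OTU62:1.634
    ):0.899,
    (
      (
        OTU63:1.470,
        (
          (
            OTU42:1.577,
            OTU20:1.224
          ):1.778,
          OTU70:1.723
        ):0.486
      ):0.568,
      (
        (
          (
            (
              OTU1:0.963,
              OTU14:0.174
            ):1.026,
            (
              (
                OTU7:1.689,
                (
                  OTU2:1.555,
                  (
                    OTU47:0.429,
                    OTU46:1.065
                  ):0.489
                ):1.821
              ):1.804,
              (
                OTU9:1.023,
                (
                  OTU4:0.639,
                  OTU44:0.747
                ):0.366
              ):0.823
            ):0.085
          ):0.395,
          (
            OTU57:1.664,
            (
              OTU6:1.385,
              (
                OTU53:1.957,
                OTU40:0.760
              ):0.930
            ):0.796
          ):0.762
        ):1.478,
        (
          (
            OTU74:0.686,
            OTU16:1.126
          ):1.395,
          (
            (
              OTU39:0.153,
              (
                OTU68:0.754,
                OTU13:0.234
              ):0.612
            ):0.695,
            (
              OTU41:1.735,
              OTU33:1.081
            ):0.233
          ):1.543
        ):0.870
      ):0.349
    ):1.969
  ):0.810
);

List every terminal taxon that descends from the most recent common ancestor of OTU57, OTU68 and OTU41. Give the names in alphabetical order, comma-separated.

Tracing OTU57: it sits inside (OTU57,(OTU6,(OTU53,OTU40))).
Tracing OTU68: it sits inside (OTU68,OTU13).
Tracing OTU41: it sits inside (OTU41,OTU33).
The smallest clade enclosing all 3 is ((((OTU1,OTU14),((OTU7,(OTU2,(OTU47,OTU46))),(OTU9,(OTU4,OTU44)))),(OTU57,(OTU6,(OTU53,OTU40)))),((OTU74,OTU16),((OTU39,(OTU68,OTU13)),(OTU41,OTU33)))); the answer is its 20 terminal taxa in alphabetical order.

OTU1, OTU13, OTU14, OTU16, OTU2, OTU33, OTU39, OTU4, OTU40, OTU41, OTU44, OTU46, OTU47, OTU53, OTU57, OTU6, OTU68, OTU7, OTU74, OTU9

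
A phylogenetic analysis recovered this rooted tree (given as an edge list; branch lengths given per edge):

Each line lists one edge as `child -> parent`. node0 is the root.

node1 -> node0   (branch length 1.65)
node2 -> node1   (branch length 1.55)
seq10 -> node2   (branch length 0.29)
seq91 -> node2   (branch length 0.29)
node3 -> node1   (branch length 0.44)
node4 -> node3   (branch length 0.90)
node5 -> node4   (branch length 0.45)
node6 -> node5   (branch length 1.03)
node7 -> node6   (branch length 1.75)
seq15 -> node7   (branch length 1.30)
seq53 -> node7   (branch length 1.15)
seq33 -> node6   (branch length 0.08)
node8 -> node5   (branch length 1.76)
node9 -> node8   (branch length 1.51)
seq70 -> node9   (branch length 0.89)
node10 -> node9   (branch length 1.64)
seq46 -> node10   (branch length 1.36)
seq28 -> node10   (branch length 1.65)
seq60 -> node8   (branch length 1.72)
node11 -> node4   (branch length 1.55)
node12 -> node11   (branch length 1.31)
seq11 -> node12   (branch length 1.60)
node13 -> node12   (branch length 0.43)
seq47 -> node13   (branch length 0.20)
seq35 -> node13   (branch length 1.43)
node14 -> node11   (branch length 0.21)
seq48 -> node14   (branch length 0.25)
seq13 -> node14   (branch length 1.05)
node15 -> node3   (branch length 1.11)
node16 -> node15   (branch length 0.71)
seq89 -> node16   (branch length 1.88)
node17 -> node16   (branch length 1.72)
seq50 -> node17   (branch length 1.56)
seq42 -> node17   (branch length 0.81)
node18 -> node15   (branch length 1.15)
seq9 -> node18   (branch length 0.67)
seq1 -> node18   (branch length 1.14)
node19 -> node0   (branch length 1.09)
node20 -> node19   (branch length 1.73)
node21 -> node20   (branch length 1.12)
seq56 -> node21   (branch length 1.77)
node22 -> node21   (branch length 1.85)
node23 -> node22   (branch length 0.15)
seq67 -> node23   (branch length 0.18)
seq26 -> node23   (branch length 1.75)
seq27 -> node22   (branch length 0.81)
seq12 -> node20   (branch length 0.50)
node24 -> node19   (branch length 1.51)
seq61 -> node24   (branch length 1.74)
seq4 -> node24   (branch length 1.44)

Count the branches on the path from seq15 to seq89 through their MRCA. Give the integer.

The MRCA of seq15 and seq89 is the node subtending (((((seq15,seq53),seq33),((seq70,(seq46,seq28)),seq60)),((seq11,(seq47,seq35)),(seq48,seq13))),((seq89,(seq50,seq42)),(seq9,seq1))).
From seq15 up to that node: 5 branches. From seq89 up to the same node: 3 branches. Total: 5 + 3 = 8.

8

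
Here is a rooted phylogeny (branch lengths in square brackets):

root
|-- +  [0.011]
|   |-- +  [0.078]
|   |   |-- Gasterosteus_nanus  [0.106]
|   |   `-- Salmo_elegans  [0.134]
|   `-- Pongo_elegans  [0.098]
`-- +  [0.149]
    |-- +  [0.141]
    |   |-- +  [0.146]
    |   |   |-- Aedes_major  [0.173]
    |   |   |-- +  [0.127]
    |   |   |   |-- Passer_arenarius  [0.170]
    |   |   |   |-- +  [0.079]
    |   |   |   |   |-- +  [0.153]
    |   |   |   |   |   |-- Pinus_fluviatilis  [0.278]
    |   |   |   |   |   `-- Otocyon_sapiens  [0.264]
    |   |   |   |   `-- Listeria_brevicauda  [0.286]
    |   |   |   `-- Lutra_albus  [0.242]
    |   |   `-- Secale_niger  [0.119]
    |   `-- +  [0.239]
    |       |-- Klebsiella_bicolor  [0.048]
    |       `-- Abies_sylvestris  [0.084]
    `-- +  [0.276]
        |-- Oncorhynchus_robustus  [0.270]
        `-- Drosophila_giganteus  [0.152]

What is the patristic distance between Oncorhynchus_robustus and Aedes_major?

1.006

The path runs Oncorhynchus_robustus → … → MRCA → … → Aedes_major; the MRCA is the node subtending (((Aedes_major,(Passer_arenarius,((Pinus_fluviatilis,Otocyon_sapiens),Listeria_brevicauda),Lutra_albus),Secale_niger),(Klebsiella_bicolor,Abies_sylvestris)),(Oncorhynchus_robustus,Drosophila_giganteus)).
Branch lengths along that path: 0.270 + 0.276 + 0.141 + 0.146 + 0.173 = 1.006.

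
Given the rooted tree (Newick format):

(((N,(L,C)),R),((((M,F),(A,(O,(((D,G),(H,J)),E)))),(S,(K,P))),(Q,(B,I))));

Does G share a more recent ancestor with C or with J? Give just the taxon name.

The MRCA of G and J subtends ((D,G),(H,J)) (4 taxa).
The MRCA of G and C is the root, subtending the entire tree (19 taxa).
The first is nested inside the second, so G shares a more recent common ancestor with J.

J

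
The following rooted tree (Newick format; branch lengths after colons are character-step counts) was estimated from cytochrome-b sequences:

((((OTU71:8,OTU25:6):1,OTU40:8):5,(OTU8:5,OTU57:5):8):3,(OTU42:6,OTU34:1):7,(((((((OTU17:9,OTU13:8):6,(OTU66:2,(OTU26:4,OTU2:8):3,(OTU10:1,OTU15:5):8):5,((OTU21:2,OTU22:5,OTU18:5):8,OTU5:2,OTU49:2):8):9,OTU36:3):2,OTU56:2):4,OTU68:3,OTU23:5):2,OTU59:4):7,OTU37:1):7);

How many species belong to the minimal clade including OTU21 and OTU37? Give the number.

The MRCA of OTU21 and OTU37 is the node subtending (((((((OTU17,OTU13),(OTU66,(OTU26,OTU2),(OTU10,OTU15)),((OTU21,OTU22,OTU18),OTU5,OTU49)),OTU36),OTU56),OTU68,OTU23),OTU59),OTU37).
That clade contains 18 terminal taxa: OTU10, OTU13, OTU15, OTU17, OTU18, OTU2, OTU21, OTU22, OTU23, OTU26, OTU36, OTU37, OTU49, OTU5, OTU56, OTU59, OTU66, OTU68.

18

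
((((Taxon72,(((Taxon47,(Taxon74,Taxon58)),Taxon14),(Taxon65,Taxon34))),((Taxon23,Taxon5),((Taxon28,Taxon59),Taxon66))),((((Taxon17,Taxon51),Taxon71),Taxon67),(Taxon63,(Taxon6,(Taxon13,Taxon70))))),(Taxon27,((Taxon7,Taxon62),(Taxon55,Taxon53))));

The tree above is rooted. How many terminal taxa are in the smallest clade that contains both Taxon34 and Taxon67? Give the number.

The MRCA of Taxon34 and Taxon67 is the node subtending (((Taxon72,(((Taxon47,(Taxon74,Taxon58)),Taxon14),(Taxon65,Taxon34))),((Taxon23,Taxon5),((Taxon28,Taxon59),Taxon66))),((((Taxon17,Taxon51),Taxon71),Taxon67),(Taxon63,(Taxon6,(Taxon13,Taxon70))))).
That clade contains 20 terminal taxa: Taxon13, Taxon14, Taxon17, Taxon23, Taxon28, Taxon34, Taxon47, Taxon5, Taxon51, Taxon58, Taxon59, Taxon6, Taxon63, Taxon65, Taxon66, Taxon67, Taxon70, Taxon71, Taxon72, Taxon74.

20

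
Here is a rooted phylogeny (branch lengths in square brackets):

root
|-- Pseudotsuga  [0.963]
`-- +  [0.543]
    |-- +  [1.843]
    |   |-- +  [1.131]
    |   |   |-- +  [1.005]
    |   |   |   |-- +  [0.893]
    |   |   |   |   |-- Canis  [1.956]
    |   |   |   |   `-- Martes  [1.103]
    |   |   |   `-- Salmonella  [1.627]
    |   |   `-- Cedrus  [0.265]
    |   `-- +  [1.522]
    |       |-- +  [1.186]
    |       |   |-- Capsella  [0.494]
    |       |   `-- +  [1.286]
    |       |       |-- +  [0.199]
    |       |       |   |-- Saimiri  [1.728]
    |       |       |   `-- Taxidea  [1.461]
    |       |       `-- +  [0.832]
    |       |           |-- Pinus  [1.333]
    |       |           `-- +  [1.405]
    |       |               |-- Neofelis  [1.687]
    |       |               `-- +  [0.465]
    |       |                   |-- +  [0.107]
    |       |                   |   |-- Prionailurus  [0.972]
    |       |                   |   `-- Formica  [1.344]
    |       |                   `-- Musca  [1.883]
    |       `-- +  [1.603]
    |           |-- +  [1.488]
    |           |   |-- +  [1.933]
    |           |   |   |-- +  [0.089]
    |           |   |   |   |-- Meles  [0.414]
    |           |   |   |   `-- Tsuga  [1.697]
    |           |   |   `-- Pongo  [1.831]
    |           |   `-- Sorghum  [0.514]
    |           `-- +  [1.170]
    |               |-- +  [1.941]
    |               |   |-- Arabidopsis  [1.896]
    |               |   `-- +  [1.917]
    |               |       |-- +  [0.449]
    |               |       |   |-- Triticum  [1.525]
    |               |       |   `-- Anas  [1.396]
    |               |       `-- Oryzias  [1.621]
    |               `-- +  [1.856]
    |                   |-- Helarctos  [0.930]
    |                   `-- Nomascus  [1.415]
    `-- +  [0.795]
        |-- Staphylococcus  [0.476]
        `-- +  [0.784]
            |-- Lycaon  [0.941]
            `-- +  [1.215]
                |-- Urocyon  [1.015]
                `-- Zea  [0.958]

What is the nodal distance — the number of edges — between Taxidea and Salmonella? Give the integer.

The MRCA of Taxidea and Salmonella is the node subtending ((((Canis,Martes),Salmonella),Cedrus),((Capsella,((Saimiri,Taxidea),(Pinus,(Neofelis,((Prionailurus,Formica),Musca))))),((((Meles,Tsuga),Pongo),Sorghum),((Arabidopsis,((Triticum,Anas),Oryzias)),(Helarctos,Nomascus))))).
From Taxidea up to that node: 5 branches. From Salmonella up to the same node: 3 branches. Total: 5 + 3 = 8.

8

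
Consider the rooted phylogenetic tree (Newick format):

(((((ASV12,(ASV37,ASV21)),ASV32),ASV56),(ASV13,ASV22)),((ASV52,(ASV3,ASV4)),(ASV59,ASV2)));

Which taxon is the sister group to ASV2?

ASV59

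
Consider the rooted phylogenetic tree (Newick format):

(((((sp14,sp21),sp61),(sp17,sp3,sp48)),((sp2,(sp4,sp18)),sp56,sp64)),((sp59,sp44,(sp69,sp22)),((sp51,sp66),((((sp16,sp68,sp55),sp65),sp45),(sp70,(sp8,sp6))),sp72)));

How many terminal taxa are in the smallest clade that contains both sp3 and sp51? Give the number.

The MRCA of sp3 and sp51 is the root, so the clade is the entire tree.
That clade contains 26 terminal taxa: sp14, sp16, sp17, sp18, sp2, sp21, sp22, sp3, sp4, sp44, sp45, sp48, sp51, sp55, sp56, sp59, sp6, sp61, sp64, sp65, sp66, sp68, sp69, sp70, sp72, sp8.

26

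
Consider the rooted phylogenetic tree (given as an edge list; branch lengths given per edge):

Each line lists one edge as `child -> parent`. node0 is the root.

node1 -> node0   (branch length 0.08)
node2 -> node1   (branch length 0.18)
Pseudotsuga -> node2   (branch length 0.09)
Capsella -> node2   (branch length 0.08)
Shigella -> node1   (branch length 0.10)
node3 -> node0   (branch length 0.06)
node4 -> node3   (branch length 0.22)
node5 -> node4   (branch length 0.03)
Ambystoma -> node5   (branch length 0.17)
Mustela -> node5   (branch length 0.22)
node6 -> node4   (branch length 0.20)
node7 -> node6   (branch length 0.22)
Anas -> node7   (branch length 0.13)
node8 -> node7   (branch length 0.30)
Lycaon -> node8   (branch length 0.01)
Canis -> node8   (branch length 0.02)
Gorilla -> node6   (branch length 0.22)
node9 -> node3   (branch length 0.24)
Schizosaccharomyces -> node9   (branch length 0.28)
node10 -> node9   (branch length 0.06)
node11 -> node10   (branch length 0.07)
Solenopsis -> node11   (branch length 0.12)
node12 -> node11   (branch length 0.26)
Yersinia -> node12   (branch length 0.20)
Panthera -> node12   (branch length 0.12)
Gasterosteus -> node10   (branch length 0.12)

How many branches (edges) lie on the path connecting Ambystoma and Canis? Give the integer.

6

The MRCA of Ambystoma and Canis is the node subtending ((Ambystoma,Mustela),((Anas,(Lycaon,Canis)),Gorilla)).
From Ambystoma up to that node: 2 branches. From Canis up to the same node: 4 branches. Total: 2 + 4 = 6.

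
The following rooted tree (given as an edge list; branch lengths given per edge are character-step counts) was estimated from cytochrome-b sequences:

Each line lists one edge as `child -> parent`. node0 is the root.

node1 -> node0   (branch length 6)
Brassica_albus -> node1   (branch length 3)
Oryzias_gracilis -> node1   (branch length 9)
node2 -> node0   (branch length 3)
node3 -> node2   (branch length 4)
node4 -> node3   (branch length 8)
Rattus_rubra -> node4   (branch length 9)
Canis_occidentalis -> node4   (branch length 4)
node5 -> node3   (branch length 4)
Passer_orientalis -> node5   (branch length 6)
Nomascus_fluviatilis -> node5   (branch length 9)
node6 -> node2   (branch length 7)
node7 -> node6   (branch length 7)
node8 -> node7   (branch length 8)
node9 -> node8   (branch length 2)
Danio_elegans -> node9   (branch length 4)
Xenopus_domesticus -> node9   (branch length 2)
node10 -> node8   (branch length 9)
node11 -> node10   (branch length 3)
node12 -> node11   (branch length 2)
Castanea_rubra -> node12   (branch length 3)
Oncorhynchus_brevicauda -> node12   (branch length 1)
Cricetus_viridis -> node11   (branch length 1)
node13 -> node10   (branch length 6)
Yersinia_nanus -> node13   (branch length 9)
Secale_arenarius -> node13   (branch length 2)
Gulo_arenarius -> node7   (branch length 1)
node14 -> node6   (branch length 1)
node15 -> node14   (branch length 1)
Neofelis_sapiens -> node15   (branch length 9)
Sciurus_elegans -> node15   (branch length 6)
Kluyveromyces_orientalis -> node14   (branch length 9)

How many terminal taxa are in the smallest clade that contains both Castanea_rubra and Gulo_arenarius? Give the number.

8

The MRCA of Castanea_rubra and Gulo_arenarius is the node subtending (((Danio_elegans,Xenopus_domesticus),(((Castanea_rubra,Oncorhynchus_brevicauda),Cricetus_viridis),(Yersinia_nanus,Secale_arenarius))),Gulo_arenarius).
That clade contains 8 terminal taxa: Castanea_rubra, Cricetus_viridis, Danio_elegans, Gulo_arenarius, Oncorhynchus_brevicauda, Secale_arenarius, Xenopus_domesticus, Yersinia_nanus.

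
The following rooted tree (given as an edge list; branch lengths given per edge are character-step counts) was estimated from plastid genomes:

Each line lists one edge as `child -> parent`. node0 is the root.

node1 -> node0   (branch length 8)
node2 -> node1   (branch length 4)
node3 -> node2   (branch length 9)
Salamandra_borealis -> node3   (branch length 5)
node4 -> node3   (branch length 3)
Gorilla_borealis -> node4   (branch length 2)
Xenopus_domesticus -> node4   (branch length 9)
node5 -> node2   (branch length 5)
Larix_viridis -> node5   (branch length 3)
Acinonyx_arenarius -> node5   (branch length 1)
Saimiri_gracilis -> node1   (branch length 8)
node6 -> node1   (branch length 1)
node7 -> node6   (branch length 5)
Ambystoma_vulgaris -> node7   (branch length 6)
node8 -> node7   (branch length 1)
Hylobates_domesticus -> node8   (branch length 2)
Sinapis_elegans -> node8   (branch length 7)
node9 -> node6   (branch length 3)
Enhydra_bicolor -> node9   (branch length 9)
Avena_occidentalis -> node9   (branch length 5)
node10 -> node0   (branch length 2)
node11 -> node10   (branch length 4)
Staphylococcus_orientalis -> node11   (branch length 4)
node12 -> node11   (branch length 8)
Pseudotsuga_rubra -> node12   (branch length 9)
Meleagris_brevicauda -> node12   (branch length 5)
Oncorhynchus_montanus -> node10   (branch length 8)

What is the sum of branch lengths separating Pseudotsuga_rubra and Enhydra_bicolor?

44

The path runs Pseudotsuga_rubra → … → MRCA → … → Enhydra_bicolor; the MRCA is the root of the tree.
Branch lengths along that path: 9 + 8 + 4 + 2 + 8 + 1 + 3 + 9 = 44.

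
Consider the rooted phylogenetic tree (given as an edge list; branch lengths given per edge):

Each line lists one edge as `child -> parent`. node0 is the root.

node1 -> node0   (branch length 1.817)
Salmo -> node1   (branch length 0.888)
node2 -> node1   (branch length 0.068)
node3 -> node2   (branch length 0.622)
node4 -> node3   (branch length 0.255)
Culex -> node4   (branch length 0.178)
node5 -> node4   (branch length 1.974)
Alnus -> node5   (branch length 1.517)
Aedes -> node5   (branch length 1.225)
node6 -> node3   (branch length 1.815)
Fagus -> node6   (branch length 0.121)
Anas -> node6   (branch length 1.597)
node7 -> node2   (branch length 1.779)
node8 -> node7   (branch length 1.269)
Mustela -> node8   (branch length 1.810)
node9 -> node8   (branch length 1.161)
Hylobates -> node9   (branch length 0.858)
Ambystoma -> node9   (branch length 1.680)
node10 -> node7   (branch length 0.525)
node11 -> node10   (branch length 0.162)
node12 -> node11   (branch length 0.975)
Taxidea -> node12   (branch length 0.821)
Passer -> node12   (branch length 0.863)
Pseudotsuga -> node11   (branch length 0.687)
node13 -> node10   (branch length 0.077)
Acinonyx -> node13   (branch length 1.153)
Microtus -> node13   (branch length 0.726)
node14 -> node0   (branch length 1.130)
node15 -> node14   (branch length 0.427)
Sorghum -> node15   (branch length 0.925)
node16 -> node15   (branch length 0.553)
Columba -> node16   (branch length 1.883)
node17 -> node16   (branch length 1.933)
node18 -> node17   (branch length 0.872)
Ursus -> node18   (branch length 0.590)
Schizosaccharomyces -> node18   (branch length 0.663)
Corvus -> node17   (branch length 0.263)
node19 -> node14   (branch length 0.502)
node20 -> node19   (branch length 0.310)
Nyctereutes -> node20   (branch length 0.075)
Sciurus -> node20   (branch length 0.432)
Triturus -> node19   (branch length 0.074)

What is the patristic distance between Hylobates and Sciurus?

The path runs Hylobates → … → MRCA → … → Sciurus; the MRCA is the root of the tree.
Branch lengths along that path: 0.858 + 1.161 + 1.269 + 1.779 + 0.068 + 1.817 + 1.130 + 0.502 + 0.310 + 0.432 = 9.326.

9.326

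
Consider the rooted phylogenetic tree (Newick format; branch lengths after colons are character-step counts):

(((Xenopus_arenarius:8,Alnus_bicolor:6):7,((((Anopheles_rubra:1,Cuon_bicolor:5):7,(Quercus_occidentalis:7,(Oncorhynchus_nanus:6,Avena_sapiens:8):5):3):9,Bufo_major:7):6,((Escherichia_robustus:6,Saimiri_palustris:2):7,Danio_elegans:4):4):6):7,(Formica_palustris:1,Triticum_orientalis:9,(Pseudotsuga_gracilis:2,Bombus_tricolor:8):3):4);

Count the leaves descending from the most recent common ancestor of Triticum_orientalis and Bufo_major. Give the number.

15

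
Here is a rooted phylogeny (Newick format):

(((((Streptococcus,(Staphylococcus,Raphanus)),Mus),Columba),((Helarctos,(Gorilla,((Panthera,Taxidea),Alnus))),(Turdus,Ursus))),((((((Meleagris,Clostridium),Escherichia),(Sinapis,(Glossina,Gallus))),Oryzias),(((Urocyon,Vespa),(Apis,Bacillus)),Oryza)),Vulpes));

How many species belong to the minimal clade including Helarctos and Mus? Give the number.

12

The MRCA of Helarctos and Mus is the node subtending ((((Streptococcus,(Staphylococcus,Raphanus)),Mus),Columba),((Helarctos,(Gorilla,((Panthera,Taxidea),Alnus))),(Turdus,Ursus))).
That clade contains 12 terminal taxa: Alnus, Columba, Gorilla, Helarctos, Mus, Panthera, Raphanus, Staphylococcus, Streptococcus, Taxidea, Turdus, Ursus.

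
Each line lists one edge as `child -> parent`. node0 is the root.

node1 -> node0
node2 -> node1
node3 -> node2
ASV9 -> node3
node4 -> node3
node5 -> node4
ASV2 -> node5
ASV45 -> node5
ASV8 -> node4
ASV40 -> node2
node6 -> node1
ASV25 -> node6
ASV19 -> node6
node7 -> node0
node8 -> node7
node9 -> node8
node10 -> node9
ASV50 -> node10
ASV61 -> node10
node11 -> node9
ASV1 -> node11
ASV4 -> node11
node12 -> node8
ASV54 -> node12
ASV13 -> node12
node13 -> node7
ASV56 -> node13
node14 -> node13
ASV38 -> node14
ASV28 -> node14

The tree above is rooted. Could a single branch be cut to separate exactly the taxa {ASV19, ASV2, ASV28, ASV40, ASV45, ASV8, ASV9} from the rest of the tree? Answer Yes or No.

The MRCA of the listed taxa is the root, so the smallest clade containing them is the whole tree.
That clade also contains ASV1, ASV13, ASV25, ASV38, ASV4, ASV50, ASV54, ASV56, ASV61, which are not in the proposed group, so the group is not monophyletic.

No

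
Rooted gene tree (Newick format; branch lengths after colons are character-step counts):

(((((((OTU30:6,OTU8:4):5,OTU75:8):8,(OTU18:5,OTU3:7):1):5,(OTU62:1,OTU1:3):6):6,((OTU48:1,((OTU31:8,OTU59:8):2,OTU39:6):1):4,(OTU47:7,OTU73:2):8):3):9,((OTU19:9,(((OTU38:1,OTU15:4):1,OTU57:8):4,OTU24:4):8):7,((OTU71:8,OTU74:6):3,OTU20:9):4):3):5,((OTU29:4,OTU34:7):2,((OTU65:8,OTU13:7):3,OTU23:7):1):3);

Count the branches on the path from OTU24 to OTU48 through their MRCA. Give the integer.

The MRCA of OTU24 and OTU48 is the node subtending ((((((OTU30,OTU8),OTU75),(OTU18,OTU3)),(OTU62,OTU1)),((OTU48,((OTU31,OTU59),OTU39)),(OTU47,OTU73))),((OTU19,(((OTU38,OTU15),OTU57),OTU24)),((OTU71,OTU74),OTU20))).
From OTU24 up to that node: 4 branches. From OTU48 up to the same node: 4 branches. Total: 4 + 4 = 8.

8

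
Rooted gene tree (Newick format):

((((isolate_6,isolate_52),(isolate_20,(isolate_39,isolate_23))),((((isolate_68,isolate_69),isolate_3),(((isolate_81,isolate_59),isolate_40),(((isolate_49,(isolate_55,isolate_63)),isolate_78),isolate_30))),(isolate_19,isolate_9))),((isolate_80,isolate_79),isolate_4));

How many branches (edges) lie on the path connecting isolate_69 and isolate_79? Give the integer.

9

The MRCA of isolate_69 and isolate_79 is the root of the tree.
From isolate_69 up to that node: 6 branches. From isolate_79 up to the same node: 3 branches. Total: 6 + 3 = 9.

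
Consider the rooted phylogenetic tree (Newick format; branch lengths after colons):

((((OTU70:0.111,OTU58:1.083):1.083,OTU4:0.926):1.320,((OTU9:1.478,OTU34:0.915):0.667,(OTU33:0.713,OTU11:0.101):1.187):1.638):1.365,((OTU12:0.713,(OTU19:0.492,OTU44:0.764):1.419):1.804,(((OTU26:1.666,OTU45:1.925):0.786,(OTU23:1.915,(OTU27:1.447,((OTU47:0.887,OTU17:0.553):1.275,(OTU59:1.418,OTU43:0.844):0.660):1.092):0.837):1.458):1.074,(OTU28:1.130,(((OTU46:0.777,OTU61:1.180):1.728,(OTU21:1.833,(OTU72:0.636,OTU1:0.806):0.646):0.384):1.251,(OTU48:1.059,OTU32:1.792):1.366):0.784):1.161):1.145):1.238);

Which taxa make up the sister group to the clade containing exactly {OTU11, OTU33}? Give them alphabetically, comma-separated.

OTU34, OTU9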